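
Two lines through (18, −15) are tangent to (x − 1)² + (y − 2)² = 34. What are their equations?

5x + 3y = 45 and 3x + 5y = −21

Write the tangent as mx − y + (−15 − m·(18)) = 0 and set its distance from the centre to √34:
[m·(−17) − (17)]² = 34(m² + 1)
15m² + 34m + 15 = 0, so m = −5/3 or m = −3/5.
With m = −5/3: 5x + 3y = 45. With m = −3/5: 3x + 5y = −21.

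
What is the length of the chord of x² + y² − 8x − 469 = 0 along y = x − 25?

Centre (4, 0), r² = 485. Perpendicular distance d from centre to line = |−21| / √2 = 21/√2.
Chord = 2√(r² − d²) = 2·√(529/2) = 23√2.

23√2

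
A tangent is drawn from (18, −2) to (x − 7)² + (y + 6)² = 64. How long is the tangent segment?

With centre O = (7, −6), |OP|² = 137 and r² = 64.
The tangent meets the radius at right angles, so tangent² = |PO|² − r² = 137 − 64 = 73.

√73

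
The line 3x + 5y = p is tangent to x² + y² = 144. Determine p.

p = ±12√34

Tangency holds when the distance from the centre (0, 0) to the line equals the radius 12:
|3·0 + 5·0 − p| / √34 = 12
|p| = 12√34.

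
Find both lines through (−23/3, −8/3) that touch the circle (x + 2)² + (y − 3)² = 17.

4x − y = −28 and x − 4y = 3

Write the tangent as mx − y + (−8/3 − m·(−23/3)) = 0 and set its distance from the centre to √17:
[m·(17/3) − (17/3)]² = 17(m² + 1)
4m² − 17m + 4 = 0, so m = 4 or m = 1/4.
Through (−23/3, −8/3) these give 4x − y = −28 and x − 4y = 3.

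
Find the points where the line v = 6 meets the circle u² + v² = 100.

From the line, v = 6. Substituting:
u² − 64 = 0
u = 8 or u = −8, giving (8, 6) and (−8, 6).

(−8, 6) and (8, 6)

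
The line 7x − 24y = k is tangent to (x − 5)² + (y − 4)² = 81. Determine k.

Tangency holds when the distance from the centre (5, 4) to the line equals the radius 9:
|7·5 − 24·4 − k| / √625 = 9
|k − (−61)| = 9·25, so k = 164 or k = −286.

k = −286 or k = 164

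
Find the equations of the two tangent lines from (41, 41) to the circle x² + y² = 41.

Let a tangent through (41, 41) have slope m. Its distance from (0, 0) must equal √41:
(−41m − (−41))² = 41(m² + 1)
20m² − 41m + 20 = 0, so m = 5/4 or m = 4/5.
Through (41, 41) these give 5x − 4y = 41 and 4x − 5y = −41.

5x − 4y = 41 and 4x − 5y = −41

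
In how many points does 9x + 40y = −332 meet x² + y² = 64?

0

Substituting the line into the circle gives 1681x² + 5976x + 7824 = 0.
Δ = 35712576 − 52608576 = −16896000.
No real roots: the line does not meet the circle.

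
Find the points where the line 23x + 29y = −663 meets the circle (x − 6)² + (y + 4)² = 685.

Substitute y = (−663 − 23x)/29:
1370x² + 15070x − 246600 = 0  ⟹  x² + 11x − 180 = 0
x = 9 or x = −20, giving (9, −30) and (−20, −7).

(−20, −7) and (9, −30)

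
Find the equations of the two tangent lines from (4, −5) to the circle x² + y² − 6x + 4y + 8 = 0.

A line y − (−5) = m(x − (4)) is tangent when its distance from (3, −2) is √5:
(−1m − (3))² = 5(m² + 1)
2m² − 3m − 2 = 0, so m = −1/2 or m = 2.
Through (4, −5) these give x + 2y = −6 and 2x − y = 13.

x + 2y = −6 and 2x − y = 13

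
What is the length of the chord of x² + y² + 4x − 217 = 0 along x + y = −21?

9√2

Centre (−2, 0), r² = 221. Perpendicular distance d from centre to line = |19| / √2 = 19/√2.
Chord = 2√(r² − d²) = 2·√(81/2) = 9√2.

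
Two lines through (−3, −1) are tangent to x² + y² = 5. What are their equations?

2x − y = −5 and x + 2y = −5

Write the tangent as mx − y + (−1 − m·(−3)) = 0 and set its distance from the centre to √5:
(3m − (1))² = 5(m² + 1)
2m² − 3m − 2 = 0, so m = 2 or m = −1/2.
With m = 2: 2x − y = −5. With m = −1/2: x + 2y = −5.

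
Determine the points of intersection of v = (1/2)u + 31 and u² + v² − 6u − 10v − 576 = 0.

(−10, 26) and (−6, 28)

Substitute v = (62 + u)/2:
5u² + 80u + 300 = 0  ⟹  u² + 16u + 60 = 0
u = −6 or u = −10, giving (−6, 28) and (−10, 26).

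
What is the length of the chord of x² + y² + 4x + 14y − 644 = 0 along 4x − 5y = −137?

2√41

The distance from (−2, −7) to the line is 164/√41, and r² = 697.
Chord = 2√(r² − d²) = 2·√(41) = 2√41.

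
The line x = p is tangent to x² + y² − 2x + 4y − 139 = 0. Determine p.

p = −11 or p = 13

Tangency holds when the distance from the centre (1, −2) to the line equals the radius 12:
|1·1 + 0·(−2) − p| / √1 = 12
|p − (1)| = 12, so p = 13 or p = −11.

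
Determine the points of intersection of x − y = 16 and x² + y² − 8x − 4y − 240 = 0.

(2, −14) and (20, 4)

Substitute y = x − 16:
2x² − 44x + 80 = 0  ⟹  x² − 22x + 40 = 0
x = 20 or x = 2, giving (20, 4) and (2, −14).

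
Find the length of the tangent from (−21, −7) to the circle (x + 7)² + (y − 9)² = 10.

With centre O = (−7, 9), |OP|² = 452 and r² = 10.
The tangent meets the radius at right angles, so tangent² = |PO|² − r² = 452 − 10 = 442.

√442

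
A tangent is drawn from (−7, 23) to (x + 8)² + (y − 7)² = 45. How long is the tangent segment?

2√53

The centre is (−8, 7) and r = 3√5. The square of the distance from P to the centre is 1 + 256 = 257.
The tangent meets the radius at right angles, so tangent² = |PO|² − r² = 257 − 45 = 212.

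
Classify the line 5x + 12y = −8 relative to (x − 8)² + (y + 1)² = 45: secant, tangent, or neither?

d² = (5·8 + 12·(−1) − (−8))²/169 = 1296/169; r² = 45.
Since d² < r², the line cuts the circle twice.

secant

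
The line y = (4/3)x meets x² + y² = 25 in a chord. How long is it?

10

Express y = (4x)/3 and substitute into the circle:
25x² − 225 = 0  ⟹  x² − 9 = 0
x = 3 or x = −3, giving (3, 4) and (−3, −4).
|(3, 4) − (−3, −4)| = √((6)² + (8)²) = 10.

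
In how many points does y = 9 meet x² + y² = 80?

Substituting the line into the circle gives x² + 1 = 0.
Δ = 0 − 4 = −4.
No real roots: the line does not meet the circle.

0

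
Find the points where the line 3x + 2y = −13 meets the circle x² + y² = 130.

Substitute y = (−13 − 3x)/2:
13x² + 78x − 351 = 0  ⟹  x² + 6x − 27 = 0
x = 3 or x = −9, giving (3, −11) and (−9, 7).

(−9, 7) and (3, −11)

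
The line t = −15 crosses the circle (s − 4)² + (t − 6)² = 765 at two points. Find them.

Substitute t = −15:
s² − 8s − 308 = 0
s = 22 or s = −14, giving (22, −15) and (−14, −15).

(−14, −15) and (22, −15)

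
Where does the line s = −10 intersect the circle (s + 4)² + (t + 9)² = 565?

(−10, −32) and (−10, 14)

The line gives s = −10. Substituting into the circle:
t² + 18t − 448 = 0
t = 14 or t = −32, giving (−10, 14) and (−10, −32).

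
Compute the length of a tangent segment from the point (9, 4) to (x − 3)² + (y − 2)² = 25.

√15

Centre (3, 2), r² = 25. |PO|² = (6)² + (2)² = 40.
By the tangent–radius right angle, tangent length = √(|PO|² − r²) = √15.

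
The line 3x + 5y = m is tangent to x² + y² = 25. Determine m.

m = ±5√34

The line touches the circle iff its distance from (0, 0) is 5:
|3·0 + 5·0 − m| / √34 = 5
|m| = 5√34.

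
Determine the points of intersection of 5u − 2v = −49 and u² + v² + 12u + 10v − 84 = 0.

(−15, −13) and (−7, 7)

Express v = (49 + 5u)/2 and substitute into the circle:
29u² + 638u + 3045 = 0  ⟹  u² + 22u + 105 = 0
u = −7 or u = −15, giving (−7, 7) and (−15, −13).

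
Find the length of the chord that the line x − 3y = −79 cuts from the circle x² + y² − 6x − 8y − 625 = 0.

8√10

The distance from (3, 4) to the line is 70/√10, and r² = 650.
Half the chord is √(r² − d²) = √(160), so the full chord is 8√10.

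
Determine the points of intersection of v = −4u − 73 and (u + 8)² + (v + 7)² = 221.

Substitute v = −4u − 73:
17u² + 544u + 4199 = 0  ⟹  u² + 32u + 247 = 0
u = −13 or u = −19, giving (−13, −21) and (−19, 3).

(−19, 3) and (−13, −21)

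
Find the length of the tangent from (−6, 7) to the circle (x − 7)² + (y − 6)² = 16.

Centre (7, 6), r² = 16. |PO|² = (−13)² + (1)² = 170.
The tangent meets the radius at right angles, so tangent² = |PO|² − r² = 170 − 16 = 154.

√154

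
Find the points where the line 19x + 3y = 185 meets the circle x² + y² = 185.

Substitute y = (185 − 19x)/3:
370x² − 7030x + 32560 = 0  ⟹  x² − 19x + 88 = 0
x = 11 or x = 8, giving (11, −8) and (8, 11).

(8, 11) and (11, −8)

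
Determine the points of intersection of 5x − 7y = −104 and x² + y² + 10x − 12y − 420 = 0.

(−25, −3) and (10, 22)

Substitute y = (104 + 5x)/7:
74x² + 1110x − 18500 = 0  ⟹  x² + 15x − 250 = 0
x = 10 or x = −25, giving (10, 22) and (−25, −3).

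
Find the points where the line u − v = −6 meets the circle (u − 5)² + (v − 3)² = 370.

(−12, −6) and (14, 20)

Express v = u + 6 and substitute into the circle:
2u² − 4u − 336 = 0  ⟹  u² − 2u − 168 = 0
u = 14 or u = −12, giving (14, 20) and (−12, −6).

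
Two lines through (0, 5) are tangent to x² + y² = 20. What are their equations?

x + 2y = 10 and x − 2y = −10

Write the tangent as mx − y + (5 − m·(0)) = 0 and set its distance from the centre to 2√5:
[m·(0) − (−5)]² = 20(m² + 1)
4m² − 1 = 0, so m = −1/2 or m = 1/2.
Through (0, 5) these give x + 2y = 10 and x − 2y = −10.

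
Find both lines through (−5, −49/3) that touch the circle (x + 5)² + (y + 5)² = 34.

5x + 3y = −74 and 5x − 3y = 24

Let a tangent through (−5, −49/3) have slope m. Its distance from (−5, −5) must equal √34:
(0m − (34/3))² = 34(m² + 1)
9m² − 25 = 0, so m = −5/3 or m = 5/3.
With m = −5/3: 5x + 3y = −74. With m = 5/3: 5x − 3y = 24.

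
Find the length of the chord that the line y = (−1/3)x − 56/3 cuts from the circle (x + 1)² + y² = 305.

Express y = (−56 − x)/3 and substitute into the circle:
10x² + 130x + 400 = 0  ⟹  x² + 13x + 40 = 0
x = −5 or x = −8, giving (−5, −17) and (−8, −16).
|(−5, −17) − (−8, −16)| = √((3)² + (−1)²) = √10.

√10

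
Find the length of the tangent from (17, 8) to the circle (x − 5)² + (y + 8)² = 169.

√231

With centre O = (5, −8), |OP|² = 400 and r² = 169.
The tangent meets the radius at right angles, so tangent² = |PO|² − r² = 400 − 169 = 231.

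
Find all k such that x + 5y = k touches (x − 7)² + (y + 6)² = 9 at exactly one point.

The line touches the circle iff its distance from (7, −6) is 3:
|1·7 + 5·(−6) − k| / √26 = 3
|k − (−23)| = 3√26.

k = −23 ± 3√26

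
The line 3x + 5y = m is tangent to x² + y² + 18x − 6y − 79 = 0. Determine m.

m = −12 ± 13√34

Tangency holds when the distance from the centre (−9, 3) to the line equals the radius 13:
|3·(−9) + 5·3 − m| / √34 = 13
|m − (−12)| = 13√34.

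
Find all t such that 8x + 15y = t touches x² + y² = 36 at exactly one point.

The line touches the circle iff its distance from (0, 0) is 6:
|8·0 + 15·0 − t| / √289 = 6
|t| = 6·17, so t = 102 or t = −102.

t = −102 or t = 102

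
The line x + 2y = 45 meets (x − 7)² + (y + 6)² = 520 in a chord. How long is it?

The distance from (7, −6) to the line is 50/√5, and r² = 520.
Chord = 2√(r² − d²) = 2·√(20) = 4√5.

4√5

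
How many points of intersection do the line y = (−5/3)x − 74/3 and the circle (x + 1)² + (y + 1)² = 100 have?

0

Centre (−1, −1), r² = 100. Distance² from centre to line = (66)²/34 = 2178/17.
Since d² > r², the line lies outside the circle.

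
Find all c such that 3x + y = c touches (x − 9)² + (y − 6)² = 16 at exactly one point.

c = 33 ± 4√10

For a tangent, require d(centre, line) = r = 4.
|3·9 + 1·6 − c| / √10 = 4
|c − (33)| = 4√10.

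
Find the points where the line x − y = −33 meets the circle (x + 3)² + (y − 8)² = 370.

Express y = x + 33 and substitute into the circle:
2x² + 56x + 264 = 0  ⟹  x² + 28x + 132 = 0
x = −6 or x = −22, giving (−6, 27) and (−22, 11).

(−22, 11) and (−6, 27)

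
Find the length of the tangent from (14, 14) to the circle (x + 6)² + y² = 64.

2√133

The centre is (−6, 0) and r = 8. The square of the distance from P to the centre is 400 + 196 = 596.
Power of the point: PT² = |PO|² − r² = 532, so PT = 2√133.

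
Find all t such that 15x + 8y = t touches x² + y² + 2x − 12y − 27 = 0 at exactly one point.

The line touches the circle iff its distance from (−1, 6) is 8:
|15·(−1) + 8·6 − t| / √289 = 8
|t − (33)| = 8·17, so t = 169 or t = −103.

t = −103 or t = 169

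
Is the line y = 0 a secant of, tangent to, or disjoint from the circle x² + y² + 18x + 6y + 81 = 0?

Substituting the line into the circle gives x² + 18x + 81 = 0.
Δ = 324 − 324 = 0.
A repeated root: the line is tangent.

tangent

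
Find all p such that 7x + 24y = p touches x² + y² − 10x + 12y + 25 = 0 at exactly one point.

The line touches the circle iff its distance from (5, −6) is 6:
|7·5 + 24·(−6) − p| / √625 = 6
|p − (−109)| = 6·25, so p = 41 or p = −259.

p = −259 or p = 41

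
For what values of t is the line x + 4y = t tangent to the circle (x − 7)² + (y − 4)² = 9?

Tangency holds when the distance from the centre (7, 4) to the line equals the radius 3:
|1·7 + 4·4 − t| / √17 = 3
|t − (23)| = 3√17.

t = 23 ± 3√17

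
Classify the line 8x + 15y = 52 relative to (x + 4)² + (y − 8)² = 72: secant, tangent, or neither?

secant

d² = (8·(−4) + 15·8 − (52))²/289 = 1296/289; r² = 72.
Since d² < r², the line cuts the circle twice.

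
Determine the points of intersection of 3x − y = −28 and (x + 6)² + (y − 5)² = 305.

(−13, −11) and (−2, 22)

From the line, y = 3x + 28. Substituting:
10x² + 150x + 260 = 0  ⟹  x² + 15x + 26 = 0
x = −2 or x = −13, giving (−2, 22) and (−13, −11).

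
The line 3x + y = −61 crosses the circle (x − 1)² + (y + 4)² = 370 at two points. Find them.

(−18, −7) and (−16, −13)

Express y = −3x − 61 and substitute into the circle:
10x² + 340x + 2880 = 0  ⟹  x² + 34x + 288 = 0
x = −16 or x = −18, giving (−16, −13) and (−18, −7).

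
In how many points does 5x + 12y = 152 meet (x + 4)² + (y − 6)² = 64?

Centre (−4, 6), r² = 64. Distance² from centre to line = (−100)²/169 = 10000/169.
Since d² < r², the line cuts the circle twice.

2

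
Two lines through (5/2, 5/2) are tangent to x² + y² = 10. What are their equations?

3x + y = 10 and x + 3y = 10

Let a tangent through (5/2, 5/2) have slope m. Its distance from (0, 0) must equal √10:
[m·(−5/2) − (−5/2)]² = 10(m² + 1)
3m² + 10m + 3 = 0, so m = −3 or m = −1/3.
With m = −3: 3x + y = 10. With m = −1/3: x + 3y = 10.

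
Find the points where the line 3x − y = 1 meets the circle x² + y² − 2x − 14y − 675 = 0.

(−6, −19) and (11, 32)

Substitute y = 3x − 1:
10x² − 50x − 660 = 0  ⟹  x² − 5x − 66 = 0
x = 11 or x = −6, giving (11, 32) and (−6, −19).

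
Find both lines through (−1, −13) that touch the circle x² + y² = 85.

Write the tangent as mx − y + (−13 − m·(−1)) = 0 and set its distance from the centre to √85:
(1m − (13))² = 85(m² + 1)
42m² + 13m − 42 = 0, so m = 6/7 or m = −7/6.
With m = 6/7: 6x − 7y = 85. With m = −7/6: 7x + 6y = −85.

6x − 7y = 85 and 7x + 6y = −85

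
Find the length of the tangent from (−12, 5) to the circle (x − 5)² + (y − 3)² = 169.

Centre (5, 3), r² = 169. |PO|² = (−17)² + (2)² = 293.
By the tangent–radius right angle, tangent length = √(|PO|² − r²) = √124 = 2√31.

2√31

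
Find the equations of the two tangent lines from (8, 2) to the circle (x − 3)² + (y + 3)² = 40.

Write the tangent as mx − y + (2 − m·(8)) = 0 and set its distance from the centre to 2√10:
[m·(−5) − (−5)]² = 40(m² + 1)
3m² + 10m + 3 = 0, so m = −3 or m = −1/3.
With m = −3: 3x + y = 26. With m = −1/3: x + 3y = 14.

3x + y = 26 and x + 3y = 14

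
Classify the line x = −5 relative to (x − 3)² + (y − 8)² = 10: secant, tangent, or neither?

Substituting the line into the circle gives y² − 16y + 118 = 0.
Discriminant = (−16)² − 4·1·(118) = −216 < 0.
No real roots: the line does not meet the circle.

neither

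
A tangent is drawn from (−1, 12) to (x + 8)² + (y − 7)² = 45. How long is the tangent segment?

Centre (−8, 7), r² = 45. |PO|² = (7)² + (5)² = 74.
The tangent meets the radius at right angles, so tangent² = |PO|² − r² = 74 − 45 = 29.

√29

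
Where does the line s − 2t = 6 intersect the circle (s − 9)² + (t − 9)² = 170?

(2, −2) and (22, 8)

From the line, t = (−6 + s)/2. Substituting:
5s² − 120s + 220 = 0  ⟹  s² − 24s + 44 = 0
s = 22 or s = 2, giving (22, 8) and (2, −2).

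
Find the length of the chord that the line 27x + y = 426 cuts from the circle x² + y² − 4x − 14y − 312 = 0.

√730

Express y = −27x + 426 and substitute into the circle:
730x² − 22630x + 175200 = 0  ⟹  x² − 31x + 240 = 0
x = 16 or x = 15, giving (16, −6) and (15, 21).
|(16, −6) − (15, 21)| = √((1)² + (−27)²) = √730.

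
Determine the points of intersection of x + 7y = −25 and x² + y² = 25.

From the line, y = (−25 − x)/7. Substituting:
50x² + 50x − 600 = 0  ⟹  x² + x − 12 = 0
x = 3 or x = −4, giving (3, −4) and (−4, −3).

(−4, −3) and (3, −4)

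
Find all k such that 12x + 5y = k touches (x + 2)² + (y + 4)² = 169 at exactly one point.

k = −213 or k = 125

Tangency holds when the distance from the centre (−2, −4) to the line equals the radius 13:
|12·(−2) + 5·(−4) − k| / √169 = 13
|k − (−44)| = 13·13, so k = 125 or k = −213.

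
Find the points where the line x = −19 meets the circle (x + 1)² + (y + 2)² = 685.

The line gives x = −19. Substituting into the circle:
y² + 4y − 357 = 0
y = 17 or y = −21, giving (−19, 17) and (−19, −21).

(−19, −21) and (−19, 17)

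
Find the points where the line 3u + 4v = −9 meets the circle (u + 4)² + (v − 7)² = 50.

(−11, 6) and (−3, 0)

Substitute v = (−9 − 3u)/4:
25u² + 350u + 825 = 0  ⟹  u² + 14u + 33 = 0
u = −3 or u = −11, giving (−3, 0) and (−11, 6).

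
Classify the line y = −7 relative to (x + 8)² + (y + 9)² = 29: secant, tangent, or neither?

Centre (−8, −9), r² = 29. Distance² from centre to line = (−2)² = 4.
Since d² < r², the line cuts the circle twice.

secant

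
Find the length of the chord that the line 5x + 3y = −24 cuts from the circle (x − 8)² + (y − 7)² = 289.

Substitute y = (−24 − 5x)/3:
34x² + 306x = 0  ⟹  x² + 9x = 0
x = 0 or x = −9, giving (0, −8) and (−9, 7).
|(0, −8) − (−9, 7)| = √((9)² + (−15)²) = 3√34.

3√34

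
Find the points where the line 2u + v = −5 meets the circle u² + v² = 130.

(−7, 9) and (3, −11)

Substitute v = −2u − 5:
5u² + 20u − 105 = 0  ⟹  u² + 4u − 21 = 0
u = 3 or u = −7, giving (3, −11) and (−7, 9).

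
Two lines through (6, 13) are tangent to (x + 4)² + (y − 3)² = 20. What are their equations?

2x − y = −1 and x − 2y = −20

Write the tangent as mx − y + (13 − m·(6)) = 0 and set its distance from the centre to 2√5:
[m·(−10) − (−10)]² = 20(m² + 1)
2m² − 5m + 2 = 0, so m = 2 or m = 1/2.
With m = 2: 2x − y = −1. With m = 1/2: x − 2y = −20.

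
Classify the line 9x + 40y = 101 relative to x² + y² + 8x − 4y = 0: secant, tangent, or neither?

secant

Substituting the line into the circle gives 1681x² + 12422x − 5959 = 0.
Δ = 154306084 − (−40068316) = 194374400.
Two real roots: the line is a secant.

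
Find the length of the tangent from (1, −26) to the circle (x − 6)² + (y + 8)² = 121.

2√57

With centre O = (6, −8), |OP|² = 349 and r² = 121.
Power of the point: PT² = |PO|² − r² = 228, so PT = 2√57.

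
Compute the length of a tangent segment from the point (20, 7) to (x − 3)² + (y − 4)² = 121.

With centre O = (3, 4), |OP|² = 298 and r² = 121.
By the tangent–radius right angle, tangent length = √(|PO|² − r²) = √177.

√177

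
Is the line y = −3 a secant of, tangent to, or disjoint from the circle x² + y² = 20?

secant

Substituting the line into the circle gives x² − 11 = 0.
Δ = 0 − (−44) = 44.
Two real roots: the line is a secant.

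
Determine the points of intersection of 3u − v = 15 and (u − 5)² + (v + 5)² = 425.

Express v = 3u − 15 and substitute into the circle:
10u² − 70u − 300 = 0  ⟹  u² − 7u − 30 = 0
u = 10 or u = −3, giving (10, 15) and (−3, −24).

(−3, −24) and (10, 15)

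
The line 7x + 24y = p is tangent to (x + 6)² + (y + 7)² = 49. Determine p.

p = −385 or p = −35

For a tangent, require d(centre, line) = r = 7.
|7·(−6) + 24·(−7) − p| / √625 = 7
|p − (−210)| = 7·25, so p = −35 or p = −385.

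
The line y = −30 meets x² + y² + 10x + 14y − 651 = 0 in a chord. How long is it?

Express y = −30 and substitute into the circle:
x² + 10x − 171 = 0
x = 9 or x = −19, giving (9, −30) and (−19, −30).
|(9, −30) − (−19, −30)| = √((28)² + (0)²) = 28.

28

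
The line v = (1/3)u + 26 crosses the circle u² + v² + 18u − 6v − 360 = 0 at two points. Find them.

From the line, v = (78 + u)/3. Substituting:
10u² + 300u + 1440 = 0  ⟹  u² + 30u + 144 = 0
u = −6 or u = −24, giving (−6, 24) and (−24, 18).

(−24, 18) and (−6, 24)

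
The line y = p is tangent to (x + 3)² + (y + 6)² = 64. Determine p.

p = −14 or p = 2

For a tangent, require d(centre, line) = r = 8.
|0·(−3) + 1·(−6) − p| / √1 = 8
|p − (−6)| = 8, so p = 2 or p = −14.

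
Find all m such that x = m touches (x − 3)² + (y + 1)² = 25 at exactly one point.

The line touches the circle iff its distance from (3, −1) is 5:
|1·3 + 0·(−1) − m| / √1 = 5
|m − (3)| = 5, so m = 8 or m = −2.

m = −2 or m = 8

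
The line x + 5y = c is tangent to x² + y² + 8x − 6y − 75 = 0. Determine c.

Tangency holds when the distance from the centre (−4, 3) to the line equals the radius 10:
|1·(−4) + 5·3 − c| / √26 = 10
|c − (11)| = 10√26.

c = 11 ± 10√26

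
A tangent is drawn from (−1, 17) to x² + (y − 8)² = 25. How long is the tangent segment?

Centre (0, 8), r² = 25. |PO|² = (−1)² + (9)² = 82.
Power of the point: PT² = |PO|² − r² = 57, so PT = √57.

√57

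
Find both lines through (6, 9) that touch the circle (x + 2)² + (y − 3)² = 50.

Write the tangent as mx − y + (9 − m·(6)) = 0 and set its distance from the centre to 5√2:
[m·(−8) − (−6)]² = 50(m² + 1)
7m² − 48m − 7 = 0, so m = −1/7 or m = 7.
With m = −1/7: x + 7y = 69. With m = 7: 7x − y = 33.

x + 7y = 69 and 7x − y = 33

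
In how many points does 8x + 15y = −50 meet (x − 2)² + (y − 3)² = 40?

0

Centre (2, 3), r² = 40. Distance² from centre to line = (111)²/289 = 12321/289.
Since d² > r², the line lies outside the circle.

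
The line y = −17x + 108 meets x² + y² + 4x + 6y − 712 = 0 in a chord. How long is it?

3√290

From the line, y = −17x + 108. Substituting:
290x² − 3770x + 11600 = 0  ⟹  x² − 13x + 40 = 0
x = 8 or x = 5, giving (8, −28) and (5, 23).
|(8, −28) − (5, 23)| = √((3)² + (−51)²) = 3√290.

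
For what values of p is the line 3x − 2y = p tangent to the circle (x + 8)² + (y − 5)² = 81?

p = −34 ± 9√13

The line touches the circle iff its distance from (−8, 5) is 9:
|3·(−8) − 2·5 − p| / √13 = 9
|p − (−34)| = 9√13.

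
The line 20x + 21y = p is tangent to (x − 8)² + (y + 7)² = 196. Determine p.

p = −393 or p = 419

For a tangent, require d(centre, line) = r = 14.
|20·8 + 21·(−7) − p| / √841 = 14
|p − (13)| = 14·29, so p = 419 or p = −393.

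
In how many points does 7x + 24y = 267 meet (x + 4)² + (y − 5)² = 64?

Centre (−4, 5), r² = 64. Distance² from centre to line = (−175)²/625 = 49.
Since d² < r², the line cuts the circle twice.

2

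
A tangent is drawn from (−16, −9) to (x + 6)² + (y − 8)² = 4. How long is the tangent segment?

√385

The centre is (−6, 8) and r = 2. The square of the distance from P to the centre is 100 + 289 = 389.
The tangent meets the radius at right angles, so tangent² = |PO|² − r² = 389 − 4 = 385.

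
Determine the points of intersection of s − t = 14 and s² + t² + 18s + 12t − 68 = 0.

Express t = s − 14 and substitute into the circle:
2s² + 2s − 40 = 0  ⟹  s² + s − 20 = 0
s = 4 or s = −5, giving (4, −10) and (−5, −19).

(−5, −19) and (4, −10)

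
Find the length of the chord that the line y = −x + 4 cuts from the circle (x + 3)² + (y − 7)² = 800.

40√2

Express y = −x + 4 and substitute into the circle:
2x² + 12x − 782 = 0  ⟹  x² + 6x − 391 = 0
x = 17 or x = −23, giving (17, −13) and (−23, 27).
|(17, −13) − (−23, 27)| = √((40)² + (−40)²) = 40√2.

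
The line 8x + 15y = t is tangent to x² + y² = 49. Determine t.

The line touches the circle iff its distance from (0, 0) is 7:
|8·0 + 15·0 − t| / √289 = 7
|t| = 7·17, so t = 119 or t = −119.

t = −119 or t = 119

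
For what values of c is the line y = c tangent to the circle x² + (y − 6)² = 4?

c = 4 or c = 8

Tangency holds when the distance from the centre (0, 6) to the line equals the radius 2:
|0·0 + 1·6 − c| / √1 = 2
|c − (6)| = 2, so c = 8 or c = 4.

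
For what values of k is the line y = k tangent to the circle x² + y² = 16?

Tangency holds when the distance from the centre (0, 0) to the line equals the radius 4:
|0·0 + 1·0 − k| / √1 = 4
|k| = 4, so k = 4 or k = −4.

k = −4 or k = 4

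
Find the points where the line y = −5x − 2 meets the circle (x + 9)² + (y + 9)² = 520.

Substitute y = −5x − 2:
26x² − 52x − 390 = 0  ⟹  x² − 2x − 15 = 0
x = 5 or x = −3, giving (5, −27) and (−3, 13).

(−3, 13) and (5, −27)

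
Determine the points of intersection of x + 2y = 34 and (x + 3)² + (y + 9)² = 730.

Substitute y = (34 − x)/2:
5x² − 80x − 180 = 0  ⟹  x² − 16x − 36 = 0
x = 18 or x = −2, giving (18, 8) and (−2, 18).

(−2, 18) and (18, 8)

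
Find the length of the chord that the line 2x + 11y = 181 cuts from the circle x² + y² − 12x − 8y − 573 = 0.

20√5

Substitute y = (181 − 2x)/11:
125x² − 2000x − 52500 = 0  ⟹  x² − 16x − 420 = 0
x = 30 or x = −14, giving (30, 11) and (−14, 19).
Chord length = distance between (30, 11) and (−14, 19) = √2000 = 20√5.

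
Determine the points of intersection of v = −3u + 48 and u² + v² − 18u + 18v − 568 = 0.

(10, 18) and (26, −30)

Substitute v = −3u + 48:
10u² − 360u + 2600 = 0  ⟹  u² − 36u + 260 = 0
u = 26 or u = 10, giving (26, −30) and (10, 18).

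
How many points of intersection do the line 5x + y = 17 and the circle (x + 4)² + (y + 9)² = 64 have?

0

Centre (−4, −9), r² = 64. Distance² from centre to line = (−46)²/26 = 1058/13.
Since d² > r², the line lies outside the circle.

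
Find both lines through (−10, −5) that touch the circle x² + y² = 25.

4x − 3y = −25 and y = −5

A line y − (−5) = m(x − (−10)) is tangent when its distance from (0, 0) is 5:
(10m − (5))² = 25(m² + 1)
3m² − 4m = 0, so m = 4/3 or m = 0.
With m = 4/3: 4x − 3y = −25. With m = 0: y = −5.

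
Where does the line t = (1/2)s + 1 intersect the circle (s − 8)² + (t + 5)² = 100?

(0, 1) and (8, 5)

From the line, t = (2 + s)/2. Substituting:
5s² − 40s = 0  ⟹  s² − 8s = 0
s = 8 or s = 0, giving (8, 5) and (0, 1).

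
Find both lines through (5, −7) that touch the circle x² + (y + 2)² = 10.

Write the tangent as mx − y + (−7 − m·(5)) = 0 and set its distance from the centre to √10:
[m·(−5) − (5)]² = 10(m² + 1)
3m² + 10m + 3 = 0, so m = −3 or m = −1/3.
Through (5, −7) these give 3x + y = 8 and x + 3y = −16.

3x + y = 8 and x + 3y = −16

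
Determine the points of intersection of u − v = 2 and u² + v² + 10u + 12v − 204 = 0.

(−16, −18) and (7, 5)

Express v = u − 2 and substitute into the circle:
2u² + 18u − 224 = 0  ⟹  u² + 9u − 112 = 0
u = 7 or u = −16, giving (7, 5) and (−16, −18).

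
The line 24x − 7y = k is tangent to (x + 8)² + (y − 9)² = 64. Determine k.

For a tangent, require d(centre, line) = r = 8.
|24·(−8) − 7·9 − k| / √625 = 8
|k − (−255)| = 8·25, so k = −55 or k = −455.

k = −455 or k = −55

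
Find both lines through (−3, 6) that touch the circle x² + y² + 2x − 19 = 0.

x + 2y = 9 and 2x − y = −12

A line y − (6) = m(x − (−3)) is tangent when its distance from (−1, 0) is 2√5:
[m·(2) − (−6)]² = 20(m² + 1)
2m² − 3m − 2 = 0, so m = −1/2 or m = 2.
With m = −1/2: x + 2y = 9. With m = 2: 2x − y = −12.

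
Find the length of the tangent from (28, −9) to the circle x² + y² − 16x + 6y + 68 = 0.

√431

The centre is (8, −3) and r = √5. The square of the distance from P to the centre is 400 + 36 = 436.
The tangent meets the radius at right angles, so tangent² = |PO|² − r² = 436 − 5 = 431.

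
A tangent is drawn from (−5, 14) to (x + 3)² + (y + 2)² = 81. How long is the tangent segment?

The centre is (−3, −2) and r = 9. The square of the distance from P to the centre is 4 + 256 = 260.
The tangent meets the radius at right angles, so tangent² = |PO|² − r² = 260 − 81 = 179.

√179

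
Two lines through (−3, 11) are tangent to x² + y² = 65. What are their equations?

7x − 4y = −65 and 4x + 7y = 65

Write the tangent as mx − y + (11 − m·(−3)) = 0 and set its distance from the centre to √65:
(3m − (−11))² = 65(m² + 1)
28m² − 33m − 28 = 0, so m = 7/4 or m = −4/7.
With m = 7/4: 7x − 4y = −65. With m = −4/7: 4x + 7y = 65.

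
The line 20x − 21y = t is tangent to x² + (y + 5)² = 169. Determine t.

Tangency holds when the distance from the centre (0, −5) to the line equals the radius 13:
|20·0 − 21·(−5) − t| / √841 = 13
|t − (105)| = 13·29, so t = 482 or t = −272.

t = −272 or t = 482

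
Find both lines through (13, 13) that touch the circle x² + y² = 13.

2x − 3y = −13 and 3x − 2y = 13

Let a tangent through (13, 13) have slope m. Its distance from (0, 0) must equal √13:
(−13m − (−13))² = 13(m² + 1)
6m² − 13m + 6 = 0, so m = 2/3 or m = 3/2.
Through (13, 13) these give 2x − 3y = −13 and 3x − 2y = 13.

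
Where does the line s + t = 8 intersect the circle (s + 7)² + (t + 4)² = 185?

(1, 7) and (4, 4)

Substitute t = −s + 8:
2s² − 10s + 8 = 0  ⟹  s² − 5s + 4 = 0
s = 4 or s = 1, giving (4, 4) and (1, 7).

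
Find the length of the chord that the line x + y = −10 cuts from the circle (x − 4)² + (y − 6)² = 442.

22√2

The distance from (4, 6) to the line is 20/√2, and r² = 442.
Half the chord is √(r² − d²) = √(242), so the full chord is 22√2.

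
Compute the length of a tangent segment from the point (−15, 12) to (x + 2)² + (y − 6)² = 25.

Centre (−2, 6), r² = 25. |PO|² = (−13)² + (6)² = 205.
Power of the point: PT² = |PO|² − r² = 180, so PT = 6√5.

6√5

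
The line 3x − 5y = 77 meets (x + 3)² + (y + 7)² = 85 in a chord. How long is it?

From the line, y = (−77 + 3x)/5. Substituting:
34x² − 102x − 136 = 0  ⟹  x² − 3x − 4 = 0
x = 4 or x = −1, giving (4, −13) and (−1, −16).
Chord length = distance between (4, −13) and (−1, −16) = √34 = √34.

√34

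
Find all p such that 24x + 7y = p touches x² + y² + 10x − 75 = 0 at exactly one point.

p = −370 or p = 130

For a tangent, require d(centre, line) = r = 10.
|24·(−5) + 7·0 − p| / √625 = 10
|p − (−120)| = 10·25, so p = 130 or p = −370.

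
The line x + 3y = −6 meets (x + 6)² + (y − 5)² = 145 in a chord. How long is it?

The distance from (−6, 5) to the line is 15/√10, and r² = 145.
Half the chord is √(r² − d²) = √(245/2), so the full chord is 7√10.

7√10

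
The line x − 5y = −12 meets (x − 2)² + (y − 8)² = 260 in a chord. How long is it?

Centre (2, 8), r² = 260. Perpendicular distance d from centre to line = |−26| / √26 = 26/√26.
Half the chord is √(r² − d²) = √(234), so the full chord is 6√26.

6√26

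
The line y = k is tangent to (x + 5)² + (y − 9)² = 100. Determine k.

The line touches the circle iff its distance from (−5, 9) is 10:
|0·(−5) + 1·9 − k| / √1 = 10
|k − (9)| = 10, so k = 19 or k = −1.

k = −1 or k = 19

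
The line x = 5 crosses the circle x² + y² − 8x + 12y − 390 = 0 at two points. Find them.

The line gives x = 5. Substituting into the circle:
y² + 12y − 405 = 0
y = 15 or y = −27, giving (5, 15) and (5, −27).

(5, −27) and (5, 15)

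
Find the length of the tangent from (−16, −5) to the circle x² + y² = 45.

With centre O = (0, 0), |OP|² = 281 and r² = 45.
Power of the point: PT² = |PO|² − r² = 236, so PT = 2√59.

2√59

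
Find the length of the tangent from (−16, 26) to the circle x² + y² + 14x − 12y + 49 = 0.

The centre is (−7, 6) and r = 6. The square of the distance from P to the centre is 81 + 400 = 481.
The tangent meets the radius at right angles, so tangent² = |PO|² − r² = 481 − 36 = 445.

√445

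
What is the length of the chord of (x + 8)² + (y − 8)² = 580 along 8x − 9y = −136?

4√145

Substitute y = (136 + 8x)/9:
145x² + 2320x − 37700 = 0  ⟹  x² + 16x − 260 = 0
x = 10 or x = −26, giving (10, 24) and (−26, −8).
Chord length = distance between (10, 24) and (−26, −8) = √2320 = 4√145.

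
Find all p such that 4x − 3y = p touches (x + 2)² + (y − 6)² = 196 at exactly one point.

p = −96 or p = 44

For a tangent, require d(centre, line) = r = 14.
|4·(−2) − 3·6 − p| / √25 = 14
|p − (−26)| = 14·5, so p = 44 or p = −96.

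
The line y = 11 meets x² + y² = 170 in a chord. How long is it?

The distance from (0, 0) to the line is 11, and r² = 170.
Half the chord is √(r² − d²) = √(49), so the full chord is 14.

14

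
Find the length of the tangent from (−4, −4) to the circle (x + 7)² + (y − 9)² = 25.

3√17

With centre O = (−7, 9), |OP|² = 178 and r² = 25.
By the tangent–radius right angle, tangent length = √(|PO|² − r²) = √153 = 3√17.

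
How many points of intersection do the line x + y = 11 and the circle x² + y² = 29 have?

0

Substituting the line into the circle gives 2x² − 22x + 92 = 0.
Discriminant = (−22)² − 4·2·(92) = −252 < 0.
No real roots: the line does not meet the circle.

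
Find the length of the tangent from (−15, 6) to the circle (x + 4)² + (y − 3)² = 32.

7√2

Centre (−4, 3), r² = 32. |PO|² = (−11)² + (3)² = 130.
The tangent meets the radius at right angles, so tangent² = |PO|² − r² = 130 − 32 = 98.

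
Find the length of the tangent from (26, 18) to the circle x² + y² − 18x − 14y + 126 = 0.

√406

The centre is (9, 7) and r = 2. The square of the distance from P to the centre is 289 + 121 = 410.
Power of the point: PT² = |PO|² − r² = 406, so PT = √406.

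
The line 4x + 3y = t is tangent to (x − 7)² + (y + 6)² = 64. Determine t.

The line touches the circle iff its distance from (7, −6) is 8:
|4·7 + 3·(−6) − t| / √25 = 8
|t − (10)| = 8·5, so t = 50 or t = −30.

t = −30 or t = 50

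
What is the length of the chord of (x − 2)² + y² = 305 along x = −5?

32

The line gives x = −5. Substituting into the circle:
y² − 256 = 0
y = 16 or y = −16, giving (−5, 16) and (−5, −16).
|(−5, 16) − (−5, −16)| = √((0)² + (32)²) = 32.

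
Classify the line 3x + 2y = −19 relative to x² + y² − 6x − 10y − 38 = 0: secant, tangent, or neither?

Substituting the line into the circle gives 13x² + 150x + 589 = 0.
Discriminant = (150)² − 4·13·(589) = −8128 < 0.
No real roots: the line does not meet the circle.

neither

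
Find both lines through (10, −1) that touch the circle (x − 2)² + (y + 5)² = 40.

Let a tangent through (10, −1) have slope m. Its distance from (2, −5) must equal 2√10:
(−8m − (−4))² = 40(m² + 1)
3m² − 8m − 3 = 0, so m = −1/3 or m = 3.
Through (10, −1) these give x + 3y = 7 and 3x − y = 31.

x + 3y = 7 and 3x − y = 31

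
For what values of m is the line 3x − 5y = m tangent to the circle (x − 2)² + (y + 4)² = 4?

m = 26 ± 2√34

For a tangent, require d(centre, line) = r = 2.
|3·2 − 5·(−4) − m| / √34 = 2
|m − (26)| = 2√34.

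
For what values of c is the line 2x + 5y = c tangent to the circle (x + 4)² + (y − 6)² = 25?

Tangency holds when the distance from the centre (−4, 6) to the line equals the radius 5:
|2·(−4) + 5·6 − c| / √29 = 5
|c − (22)| = 5√29.

c = 22 ± 5√29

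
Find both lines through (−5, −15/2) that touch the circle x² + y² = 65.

Write the tangent as mx − y + (−15/2 − m·(−5)) = 0 and set its distance from the centre to √65:
(5m − (15/2))² = 65(m² + 1)
32m² + 60m + 7 = 0, so m = −1/8 or m = −7/4.
With m = −1/8: x + 8y = −65. With m = −7/4: 7x + 4y = −65.

x + 8y = −65 and 7x + 4y = −65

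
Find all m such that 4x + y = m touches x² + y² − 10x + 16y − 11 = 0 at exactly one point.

The line touches the circle iff its distance from (5, −8) is 10:
|4·5 + 1·(−8) − m| / √17 = 10
|m − (12)| = 10√17.

m = 12 ± 10√17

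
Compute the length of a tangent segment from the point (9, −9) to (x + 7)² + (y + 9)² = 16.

4√15

With centre O = (−7, −9), |OP|² = 256 and r² = 16.
By the tangent–radius right angle, tangent length = √(|PO|² − r²) = √240 = 4√15.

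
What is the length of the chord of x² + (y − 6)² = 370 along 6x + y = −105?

2√37

Centre (0, 6), r² = 370. Perpendicular distance d from centre to line = |111| / √37 = 111/√37.
Chord = 2√(r² − d²) = 2·√(37) = 2√37.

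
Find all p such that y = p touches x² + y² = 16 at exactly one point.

p = −4 or p = 4

The line touches the circle iff its distance from (0, 0) is 4:
|0·0 + 1·0 − p| / √1 = 4
|p| = 4, so p = 4 or p = −4.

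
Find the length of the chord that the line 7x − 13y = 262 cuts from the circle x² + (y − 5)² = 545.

√218

The distance from (0, 5) to the line is 327/√218, and r² = 545.
Half the chord is √(r² − d²) = √(109/2), so the full chord is √218.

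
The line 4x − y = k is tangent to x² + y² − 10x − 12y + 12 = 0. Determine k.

For a tangent, require d(centre, line) = r = 7.
|4·5 − 1·6 − k| / √17 = 7
|k − (14)| = 7√17.

k = 14 ± 7√17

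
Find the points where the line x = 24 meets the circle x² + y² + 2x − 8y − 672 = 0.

The line gives x = 24. Substituting into the circle:
y² − 8y − 48 = 0
y = 12 or y = −4, giving (24, 12) and (24, −4).

(24, −4) and (24, 12)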